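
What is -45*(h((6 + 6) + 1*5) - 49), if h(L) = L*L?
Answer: -10800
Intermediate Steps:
h(L) = L²
-45*(h((6 + 6) + 1*5) - 49) = -45*(((6 + 6) + 1*5)² - 49) = -45*((12 + 5)² - 49) = -45*(17² - 49) = -45*(289 - 49) = -45*240 = -10800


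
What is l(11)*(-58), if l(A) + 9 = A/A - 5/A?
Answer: 5394/11 ≈ 490.36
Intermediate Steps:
l(A) = -8 - 5/A (l(A) = -9 + (A/A - 5/A) = -9 + (1 - 5/A) = -8 - 5/A)
l(11)*(-58) = (-8 - 5/11)*(-58) = -93/11*(-58) = 5394/11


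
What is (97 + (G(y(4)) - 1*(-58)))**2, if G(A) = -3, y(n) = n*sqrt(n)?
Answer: 23104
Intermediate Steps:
y(n) = n**(3/2)
(97 + (G(y(4)) - 1*(-58)))**2 = (97 + (-3 - 1*(-58)))**2 = (97 + (-3 + 58))**2 = (97 + 55)**2 = 152**2 = 23104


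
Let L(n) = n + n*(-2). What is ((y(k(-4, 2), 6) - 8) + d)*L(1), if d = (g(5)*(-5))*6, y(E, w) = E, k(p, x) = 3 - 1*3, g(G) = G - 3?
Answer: 68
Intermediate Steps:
g(G) = -3 + G
k(p, x) = 0 (k(p, x) = 3 - 3 = 0)
d = -60 (d = ((-3 + 5)*(-5))*6 = (2*(-5))*6 = -10*6 = -60)
L(n) = -n (L(n) = n - 2*n = -n)
((y(k(-4, 2), 6) - 8) + d)*L(1) = ((0 - 8) - 60)*(-1*1) = (-8 - 60)*(-1) = -68*(-1) = 68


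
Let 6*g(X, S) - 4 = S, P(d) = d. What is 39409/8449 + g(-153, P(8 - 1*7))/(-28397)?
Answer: 6714541993/1439557518 ≈ 4.6643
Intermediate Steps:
g(X, S) = 2/3 + S/6
39409/8449 + g(-153, P(8 - 1*7))/(-28397) = 39409/8449 + (2/3 + (8 - 1*7)/6)/(-28397) = 39409*(1/8449) + (2/3 + (8 - 7)/6)*(-1/28397) = 39409/8449 + (2/3 + (1/6)*1)*(-1/28397) = 39409/8449 + (2/3 + 1/6)*(-1/28397) = 39409/8449 + (5/6)*(-1/28397) = 39409/8449 - 5/170382 = 6714541993/1439557518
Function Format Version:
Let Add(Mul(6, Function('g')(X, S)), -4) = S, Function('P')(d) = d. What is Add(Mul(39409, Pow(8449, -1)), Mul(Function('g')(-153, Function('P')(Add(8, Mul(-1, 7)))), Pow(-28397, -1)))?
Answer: Rational(6714541993, 1439557518) ≈ 4.6643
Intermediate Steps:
Function('g')(X, S) = Add(Rational(2, 3), Mul(Rational(1, 6), S))
Add(Mul(39409, Pow(8449, -1)), Mul(Function('g')(-153, Function('P')(Add(8, Mul(-1, 7)))), Pow(-28397, -1))) = Add(Mul(39409, Pow(8449, -1)), Mul(Add(Rational(2, 3), Mul(Rational(1, 6), Add(8, Mul(-1, 7)))), Pow(-28397, -1))) = Add(Mul(39409, Rational(1, 8449)), Mul(Add(Rational(2, 3), Mul(Rational(1, 6), Add(8, -7))), Rational(-1, 28397))) = Add(Rational(39409, 8449), Mul(Add(Rational(2, 3), Mul(Rational(1, 6), 1)), Rational(-1, 28397))) = Add(Rational(39409, 8449), Mul(Add(Rational(2, 3), Rational(1, 6)), Rational(-1, 28397))) = Add(Rational(39409, 8449), Mul(Rational(5, 6), Rational(-1, 28397))) = Add(Rational(39409, 8449), Rational(-5, 170382)) = Rational(6714541993, 1439557518)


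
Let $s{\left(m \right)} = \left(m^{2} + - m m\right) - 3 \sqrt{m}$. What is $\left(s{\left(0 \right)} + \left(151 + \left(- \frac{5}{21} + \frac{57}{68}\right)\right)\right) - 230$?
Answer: $- \frac{111955}{1428} \approx -78.4$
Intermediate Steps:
$s{\left(m \right)} = - 3 \sqrt{m}$ ($s{\left(m \right)} = \left(m^{2} - m^{2}\right) - 3 \sqrt{m} = 0 - 3 \sqrt{m} = - 3 \sqrt{m}$)
$\left(s{\left(0 \right)} + \left(151 + \left(- \frac{5}{21} + \frac{57}{68}\right)\right)\right) - 230 = \left(- 3 \sqrt{0} + \left(151 + \left(- \frac{5}{21} + \frac{57}{68}\right)\right)\right) - 230 = \left(\left(-3\right) 0 + \left(151 + \left(\left(-5\right) \frac{1}{21} + 57 \cdot \frac{1}{68}\right)\right)\right) - 230 = \left(0 + \left(151 + \left(- \frac{5}{21} + \frac{57}{68}\right)\right)\right) - 230 = \left(0 + \left(151 + \frac{857}{1428}\right)\right) - 230 = \left(0 + \frac{216485}{1428}\right) - 230 = \frac{216485}{1428} - 230 = - \frac{111955}{1428}$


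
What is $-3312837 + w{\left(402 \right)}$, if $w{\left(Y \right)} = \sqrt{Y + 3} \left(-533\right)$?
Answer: $-3312837 - 4797 \sqrt{5} \approx -3.3236 \cdot 10^{6}$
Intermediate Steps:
$w{\left(Y \right)} = - 533 \sqrt{3 + Y}$ ($w{\left(Y \right)} = \sqrt{3 + Y} \left(-533\right) = - 533 \sqrt{3 + Y}$)
$-3312837 + w{\left(402 \right)} = -3312837 - 533 \sqrt{3 + 402} = -3312837 - 533 \sqrt{405} = -3312837 - 533 \cdot 9 \sqrt{5} = -3312837 - 4797 \sqrt{5}$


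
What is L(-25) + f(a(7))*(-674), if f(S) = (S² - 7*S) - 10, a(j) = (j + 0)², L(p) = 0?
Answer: -1380352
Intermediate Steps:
a(j) = j²
f(S) = -10 + S² - 7*S
L(-25) + f(a(7))*(-674) = 0 + (-10 + (7²)² - 7*7²)*(-674) = 0 + (-10 + 49² - 7*49)*(-674) = 0 + (-10 + 2401 - 343)*(-674) = 0 + 2048*(-674) = 0 - 1380352 = -1380352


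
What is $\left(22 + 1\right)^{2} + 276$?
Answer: $805$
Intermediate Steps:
$\left(22 + 1\right)^{2} + 276 = 23^{2} + 276 = 529 + 276 = 805$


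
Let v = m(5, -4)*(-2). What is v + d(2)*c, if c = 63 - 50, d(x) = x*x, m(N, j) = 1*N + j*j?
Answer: 10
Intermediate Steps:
m(N, j) = N + j**2
d(x) = x**2
v = -42 (v = (5 + (-4)**2)*(-2) = (5 + 16)*(-2) = 21*(-2) = -42)
c = 13
v + d(2)*c = -42 + 2**2*13 = -42 + 4*13 = -42 + 52 = 10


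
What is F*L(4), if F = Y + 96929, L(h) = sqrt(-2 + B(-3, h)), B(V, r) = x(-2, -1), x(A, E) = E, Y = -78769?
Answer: 18160*I*sqrt(3) ≈ 31454.0*I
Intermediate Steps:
B(V, r) = -1
L(h) = I*sqrt(3) (L(h) = sqrt(-2 - 1) = sqrt(-3) = I*sqrt(3))
F = 18160 (F = -78769 + 96929 = 18160)
F*L(4) = 18160*(I*sqrt(3)) = 18160*I*sqrt(3)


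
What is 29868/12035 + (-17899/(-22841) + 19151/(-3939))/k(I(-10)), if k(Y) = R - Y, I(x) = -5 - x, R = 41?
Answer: 507279592661/214179698070 ≈ 2.3685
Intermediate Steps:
k(Y) = 41 - Y
29868/12035 + (-17899/(-22841) + 19151/(-3939))/k(I(-10)) = 29868/12035 + (-17899/(-22841) + 19151/(-3939))/(41 - (-5 - 1*(-10))) = 29868*(1/12035) + (-17899*(-1/22841) + 19151*(-1/3939))/(41 - (-5 + 10)) = 29868/12035 + (2557/3263 - 19151/3939)/(41 - 1*5) = 29868/12035 - 4032130/(988689*(41 - 5)) = 29868/12035 - 4032130/988689/36 = 29868/12035 - 4032130/988689*1/36 = 29868/12035 - 2016065/17796402 = 507279592661/214179698070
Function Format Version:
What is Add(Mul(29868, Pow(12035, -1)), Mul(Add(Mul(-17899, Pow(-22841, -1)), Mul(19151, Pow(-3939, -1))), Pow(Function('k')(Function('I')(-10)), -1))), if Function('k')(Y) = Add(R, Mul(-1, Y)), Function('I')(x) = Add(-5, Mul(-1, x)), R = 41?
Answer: Rational(507279592661, 214179698070) ≈ 2.3685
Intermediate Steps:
Function('k')(Y) = Add(41, Mul(-1, Y))
Add(Mul(29868, Pow(12035, -1)), Mul(Add(Mul(-17899, Pow(-22841, -1)), Mul(19151, Pow(-3939, -1))), Pow(Function('k')(Function('I')(-10)), -1))) = Add(Mul(29868, Pow(12035, -1)), Mul(Add(Mul(-17899, Pow(-22841, -1)), Mul(19151, Pow(-3939, -1))), Pow(Add(41, Mul(-1, Add(-5, Mul(-1, -10)))), -1))) = Add(Mul(29868, Rational(1, 12035)), Mul(Add(Mul(-17899, Rational(-1, 22841)), Mul(19151, Rational(-1, 3939))), Pow(Add(41, Mul(-1, Add(-5, 10))), -1))) = Add(Rational(29868, 12035), Mul(Add(Rational(2557, 3263), Rational(-19151, 3939)), Pow(Add(41, Mul(-1, 5)), -1))) = Add(Rational(29868, 12035), Mul(Rational(-4032130, 988689), Pow(Add(41, -5), -1))) = Add(Rational(29868, 12035), Mul(Rational(-4032130, 988689), Pow(36, -1))) = Add(Rational(29868, 12035), Mul(Rational(-4032130, 988689), Rational(1, 36))) = Add(Rational(29868, 12035), Rational(-2016065, 17796402)) = Rational(507279592661, 214179698070)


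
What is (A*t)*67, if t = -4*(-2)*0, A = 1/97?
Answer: 0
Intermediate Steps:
A = 1/97 ≈ 0.010309
t = 0 (t = 8*0 = 0)
(A*t)*67 = ((1/97)*0)*67 = 0*67 = 0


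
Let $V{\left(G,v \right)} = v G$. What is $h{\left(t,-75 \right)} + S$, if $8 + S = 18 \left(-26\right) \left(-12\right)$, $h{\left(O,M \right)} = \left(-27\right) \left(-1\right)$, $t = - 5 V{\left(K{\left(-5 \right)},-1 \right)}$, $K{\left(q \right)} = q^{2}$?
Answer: $5635$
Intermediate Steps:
$V{\left(G,v \right)} = G v$
$t = 125$ ($t = - 5 \left(-5\right)^{2} \left(-1\right) = - 5 \cdot 25 \left(-1\right) = \left(-5\right) \left(-25\right) = 125$)
$h{\left(O,M \right)} = 27$
$S = 5608$ ($S = -8 + 18 \left(-26\right) \left(-12\right) = -8 - -5616 = -8 + 5616 = 5608$)
$h{\left(t,-75 \right)} + S = 27 + 5608 = 5635$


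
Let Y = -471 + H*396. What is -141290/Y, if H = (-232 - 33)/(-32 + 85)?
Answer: 141290/2451 ≈ 57.646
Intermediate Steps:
H = -5 (H = -265/53 = -265*1/53 = -5)
Y = -2451 (Y = -471 - 5*396 = -471 - 1980 = -2451)
-141290/Y = -141290/(-2451) = -141290*(-1/2451) = 141290/2451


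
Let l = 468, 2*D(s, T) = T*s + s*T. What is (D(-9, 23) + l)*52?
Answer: 13572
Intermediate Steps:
D(s, T) = T*s (D(s, T) = (T*s + s*T)/2 = (T*s + T*s)/2 = (2*T*s)/2 = T*s)
(D(-9, 23) + l)*52 = (23*(-9) + 468)*52 = (-207 + 468)*52 = 261*52 = 13572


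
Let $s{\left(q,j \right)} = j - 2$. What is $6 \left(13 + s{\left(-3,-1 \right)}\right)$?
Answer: $60$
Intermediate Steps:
$s{\left(q,j \right)} = -2 + j$
$6 \left(13 + s{\left(-3,-1 \right)}\right) = 6 \left(13 - 3\right) = 6 \cdot 10 = 60$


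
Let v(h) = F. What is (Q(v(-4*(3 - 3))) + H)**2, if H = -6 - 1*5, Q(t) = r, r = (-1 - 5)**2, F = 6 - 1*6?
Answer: 625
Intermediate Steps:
F = 0 (F = 6 - 6 = 0)
v(h) = 0
r = 36 (r = (-6)**2 = 36)
Q(t) = 36
H = -11 (H = -6 - 5 = -11)
(Q(v(-4*(3 - 3))) + H)**2 = (36 - 11)**2 = 25**2 = 625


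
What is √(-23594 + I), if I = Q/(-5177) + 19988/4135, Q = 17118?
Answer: 2*I*√2702843048842722795/21406895 ≈ 153.6*I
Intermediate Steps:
I = 32694946/21406895 (I = 17118/(-5177) + 19988/4135 = 17118*(-1/5177) + 19988*(1/4135) = -17118/5177 + 19988/4135 = 32694946/21406895 ≈ 1.5273)
√(-23594 + I) = √(-23594 + 32694946/21406895) = √(-505041585684/21406895) = 2*I*√2702843048842722795/21406895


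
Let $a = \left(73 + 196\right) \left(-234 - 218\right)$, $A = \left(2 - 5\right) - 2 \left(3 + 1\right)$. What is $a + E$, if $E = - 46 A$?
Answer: $-121082$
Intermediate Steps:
$A = -11$ ($A = -3 - 8 = -11$)
$a = -121588$ ($a = 269 \left(-452\right) = -121588$)
$E = 506$ ($E = \left(-46\right) \left(-11\right) = 506$)
$a + E = -121588 + 506 = -121082$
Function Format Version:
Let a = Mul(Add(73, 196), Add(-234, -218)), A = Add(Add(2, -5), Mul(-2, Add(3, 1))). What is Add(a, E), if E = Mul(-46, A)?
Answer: -121082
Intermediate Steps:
A = -11 (A = Add(-3, Mul(-2, 4)) = Add(-3, -8) = -11)
a = -121588 (a = Mul(269, -452) = -121588)
E = 506 (E = Mul(-46, -11) = 506)
Add(a, E) = Add(-121588, 506) = -121082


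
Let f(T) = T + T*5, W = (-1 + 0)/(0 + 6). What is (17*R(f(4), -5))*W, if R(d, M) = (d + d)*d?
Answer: -3264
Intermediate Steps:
W = -⅙ (W = -1/6 = -1*⅙ = -⅙ ≈ -0.16667)
f(T) = 6*T (f(T) = T + 5*T = 6*T)
R(d, M) = 2*d² (R(d, M) = (2*d)*d = 2*d²)
(17*R(f(4), -5))*W = (17*(2*(6*4)²))*(-⅙) = (17*(2*24²))*(-⅙) = (17*(2*576))*(-⅙) = (17*1152)*(-⅙) = 19584*(-⅙) = -3264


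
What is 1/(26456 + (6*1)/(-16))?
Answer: 8/211645 ≈ 3.7799e-5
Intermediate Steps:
1/(26456 + (6*1)/(-16)) = 1/(26456 + 6*(-1/16)) = 1/(26456 - 3/8) = 1/(211645/8) = 8/211645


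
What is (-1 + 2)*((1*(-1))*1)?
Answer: -1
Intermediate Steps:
(-1 + 2)*((1*(-1))*1) = 1*(-1*1) = 1*(-1) = -1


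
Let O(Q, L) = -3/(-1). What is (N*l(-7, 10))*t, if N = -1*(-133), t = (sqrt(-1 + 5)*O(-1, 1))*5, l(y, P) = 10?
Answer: 39900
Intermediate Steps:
O(Q, L) = 3 (O(Q, L) = -3*(-1) = 3)
t = 30 (t = (sqrt(-1 + 5)*3)*5 = (sqrt(4)*3)*5 = (2*3)*5 = 6*5 = 30)
N = 133
(N*l(-7, 10))*t = (133*10)*30 = 1330*30 = 39900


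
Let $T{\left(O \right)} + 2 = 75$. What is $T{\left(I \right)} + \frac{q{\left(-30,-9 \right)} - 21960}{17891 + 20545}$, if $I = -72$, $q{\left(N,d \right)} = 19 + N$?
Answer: $\frac{2783857}{38436} \approx 72.428$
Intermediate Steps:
$T{\left(O \right)} = 73$ ($T{\left(O \right)} = -2 + 75 = 73$)
$T{\left(I \right)} + \frac{q{\left(-30,-9 \right)} - 21960}{17891 + 20545} = 73 + \frac{\left(19 - 30\right) - 21960}{17891 + 20545} = 73 + \frac{-11 - 21960}{38436} = 73 - \frac{21971}{38436} = \frac{2783857}{38436}$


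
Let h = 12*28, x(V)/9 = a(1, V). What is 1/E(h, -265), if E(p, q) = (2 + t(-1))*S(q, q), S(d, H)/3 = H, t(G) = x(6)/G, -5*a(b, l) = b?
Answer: -1/3021 ≈ -0.00033102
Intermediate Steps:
a(b, l) = -b/5
x(V) = -9/5 (x(V) = 9*(-⅕*1) = 9*(-⅕) = -9/5)
h = 336
t(G) = -9/(5*G)
S(d, H) = 3*H
E(p, q) = 57*q/5 (E(p, q) = (2 - 9/5/(-1))*(3*q) = (2 - 9/5*(-1))*(3*q) = (2 + 9/5)*(3*q) = 19*(3*q)/5 = 57*q/5)
1/E(h, -265) = 1/((57/5)*(-265)) = 1/(-3021) = -1/3021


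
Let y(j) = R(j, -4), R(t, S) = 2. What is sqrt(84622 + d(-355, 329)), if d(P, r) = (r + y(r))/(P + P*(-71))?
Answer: sqrt(2090239888814)/4970 ≈ 290.90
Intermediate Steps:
y(j) = 2
d(P, r) = -(2 + r)/(70*P) (d(P, r) = (r + 2)/(P + P*(-71)) = (2 + r)/(P - 71*P) = (2 + r)/((-70*P)) = (2 + r)*(-1/(70*P)) = -(2 + r)/(70*P))
sqrt(84622 + d(-355, 329)) = sqrt(84622 + (1/70)*(-2 - 1*329)/(-355)) = sqrt(84622 + (1/70)*(-1/355)*(-2 - 329)) = sqrt(84622 + (1/70)*(-1/355)*(-331)) = sqrt(84622 + 331/24850) = sqrt(2102857031/24850) = sqrt(2090239888814)/4970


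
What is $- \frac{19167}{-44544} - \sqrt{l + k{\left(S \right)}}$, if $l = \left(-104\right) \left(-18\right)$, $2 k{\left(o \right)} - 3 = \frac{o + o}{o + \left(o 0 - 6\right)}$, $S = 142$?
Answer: $\frac{6389}{14848} - \frac{\sqrt{2166973}}{34} \approx -42.866$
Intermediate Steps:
$k{\left(o \right)} = \frac{3}{2} + \frac{o}{-6 + o}$ ($k{\left(o \right)} = \frac{3}{2} + \frac{\left(o + o\right) \frac{1}{o + \left(o 0 - 6\right)}}{2} = \frac{3}{2} + \frac{2 o \frac{1}{o + \left(0 - 6\right)}}{2} = \frac{3}{2} + \frac{2 o \frac{1}{o - 6}}{2} = \frac{3}{2} + \frac{2 o \frac{1}{-6 + o}}{2} = \frac{3}{2} + \frac{o}{-6 + o}$)
$l = 1872$
$- \frac{19167}{-44544} - \sqrt{l + k{\left(S \right)}} = - \frac{19167}{-44544} - \sqrt{1872 + \frac{-18 + 5 \cdot 142}{2 \left(-6 + 142\right)}} = \left(-19167\right) \left(- \frac{1}{44544}\right) - \sqrt{1872 + \frac{-18 + 710}{2 \cdot 136}} = \frac{6389}{14848} - \sqrt{1872 + \frac{1}{2} \cdot \frac{1}{136} \cdot 692} = \frac{6389}{14848} - \sqrt{1872 + \frac{173}{68}} = \frac{6389}{14848} - \sqrt{\frac{127469}{68}} = \frac{6389}{14848} - \frac{\sqrt{2166973}}{34}$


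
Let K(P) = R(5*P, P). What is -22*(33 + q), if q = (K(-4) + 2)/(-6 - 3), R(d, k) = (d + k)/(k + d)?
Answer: -2156/3 ≈ -718.67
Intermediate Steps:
R(d, k) = 1 (R(d, k) = (d + k)/(d + k) = 1)
K(P) = 1
q = -⅓ (q = (1 + 2)/(-6 - 3) = 3/(-9) = 3*(-⅑) = -⅓ ≈ -0.33333)
-22*(33 + q) = -22*(33 - ⅓) = -22*98/3 = -2156/3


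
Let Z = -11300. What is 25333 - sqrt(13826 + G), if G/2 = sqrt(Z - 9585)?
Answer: 25333 - sqrt(13826 + 2*I*sqrt(20885)) ≈ 25215.0 - 1.229*I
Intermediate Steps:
G = 2*I*sqrt(20885) (G = 2*sqrt(-11300 - 9585) = 2*sqrt(-20885) = 2*(I*sqrt(20885)) = 2*I*sqrt(20885) ≈ 289.03*I)
25333 - sqrt(13826 + G) = 25333 - sqrt(13826 + 2*I*sqrt(20885))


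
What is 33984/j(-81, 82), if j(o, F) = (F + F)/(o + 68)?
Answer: -110448/41 ≈ -2693.9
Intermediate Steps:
j(o, F) = 2*F/(68 + o) (j(o, F) = (2*F)/(68 + o) = 2*F/(68 + o))
33984/j(-81, 82) = 33984/((2*82/(68 - 81))) = 33984/((2*82/(-13))) = 33984/((2*82*(-1/13))) = 33984/(-164/13) = 33984*(-13/164) = -110448/41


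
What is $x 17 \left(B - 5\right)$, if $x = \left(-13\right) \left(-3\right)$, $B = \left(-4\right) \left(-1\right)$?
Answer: $-663$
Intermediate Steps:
$B = 4$
$x = 39$
$x 17 \left(B - 5\right) = 39 \cdot 17 \left(4 - 5\right) = 663 \left(-1\right) = -663$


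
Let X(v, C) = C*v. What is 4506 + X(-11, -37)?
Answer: 4913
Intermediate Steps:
4506 + X(-11, -37) = 4506 - 37*(-11) = 4506 + 407 = 4913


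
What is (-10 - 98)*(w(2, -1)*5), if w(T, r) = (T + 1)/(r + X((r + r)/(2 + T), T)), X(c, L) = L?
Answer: -1620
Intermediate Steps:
w(T, r) = (1 + T)/(T + r) (w(T, r) = (T + 1)/(r + T) = (1 + T)/(T + r))
(-10 - 98)*(w(2, -1)*5) = (-10 - 98)*(((1 + 2)/(2 - 1))*5) = -108*3/1*5 = -108*1*3*5 = -324*5 = -108*15 = -1620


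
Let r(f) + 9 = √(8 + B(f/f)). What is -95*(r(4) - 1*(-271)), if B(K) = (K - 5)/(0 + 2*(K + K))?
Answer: -24890 - 95*√7 ≈ -25141.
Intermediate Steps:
B(K) = (-5 + K)/(4*K) (B(K) = (-5 + K)/(0 + 2*(2*K)) = (-5 + K)/(0 + 4*K) = (-5 + K)/((4*K)) = (-5 + K)*(1/(4*K)) = (-5 + K)/(4*K))
r(f) = -9 + √7 (r(f) = -9 + √(8 + (-5 + f/f)/(4*((f/f)))) = -9 + √(8 + (¼)*(-5 + 1)/1) = -9 + √(8 + (¼)*1*(-4)) = -9 + √(8 - 1) = -9 + √7)
-95*(r(4) - 1*(-271)) = -95*((-9 + √7) - 1*(-271)) = -95*((-9 + √7) + 271) = -95*(262 + √7) = -24890 - 95*√7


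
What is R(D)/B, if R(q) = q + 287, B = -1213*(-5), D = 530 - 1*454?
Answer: 363/6065 ≈ 0.059852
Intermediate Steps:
D = 76 (D = 530 - 454 = 76)
B = 6065
R(q) = 287 + q
R(D)/B = (287 + 76)/6065 = 363*(1/6065) = 363/6065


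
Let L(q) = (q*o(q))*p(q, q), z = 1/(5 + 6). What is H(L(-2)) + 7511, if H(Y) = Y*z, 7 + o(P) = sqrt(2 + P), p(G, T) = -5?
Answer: 82551/11 ≈ 7504.6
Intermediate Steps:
o(P) = -7 + sqrt(2 + P)
z = 1/11 ≈ 0.090909
L(q) = -5*q*(-7 + sqrt(2 + q)) (L(q) = (q*(-7 + sqrt(2 + q)))*(-5) = -5*q*(-7 + sqrt(2 + q)))
H(Y) = Y/11 (H(Y) = Y*(1/11) = Y/11)
H(L(-2)) + 7511 = (5*(-2)*(7 - sqrt(2 - 2)))/11 + 7511 = (5*(-2)*(7 - sqrt(0)))/11 + 7511 = (5*(-2)*(7 - 1*0))/11 + 7511 = (5*(-2)*(7 + 0))/11 + 7511 = (5*(-2)*7)/11 + 7511 = (1/11)*(-70) + 7511 = -70/11 + 7511 = 82551/11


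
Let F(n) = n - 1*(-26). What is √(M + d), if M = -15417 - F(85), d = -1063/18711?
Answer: I*√67116003801/2079 ≈ 124.61*I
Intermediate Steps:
d = -1063/18711 (d = -1063*1/18711 = -1063/18711 ≈ -0.056812)
F(n) = 26 + n (F(n) = n + 26 = 26 + n)
M = -15528 (M = -15417 - (26 + 85) = -15417 - 1*111 = -15417 - 111 = -15528)
√(M + d) = √(-15528 - 1063/18711) = √(-290545471/18711) = I*√67116003801/2079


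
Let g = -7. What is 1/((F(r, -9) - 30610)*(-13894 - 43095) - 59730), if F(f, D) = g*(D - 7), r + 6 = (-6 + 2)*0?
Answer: 1/1737990792 ≈ 5.7538e-10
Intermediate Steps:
r = -6 (r = -6 + (-6 + 2)*0 = -6 - 4*0 = -6 + 0 = -6)
F(f, D) = 49 - 7*D (F(f, D) = -7*(D - 7) = -7*(-7 + D) = 49 - 7*D)
1/((F(r, -9) - 30610)*(-13894 - 43095) - 59730) = 1/(((49 - 7*(-9)) - 30610)*(-13894 - 43095) - 59730) = 1/(((49 + 63) - 30610)*(-56989) - 59730) = 1/((112 - 30610)*(-56989) - 59730) = 1/(-30498*(-56989) - 59730) = 1/(1738050522 - 59730) = 1/1737990792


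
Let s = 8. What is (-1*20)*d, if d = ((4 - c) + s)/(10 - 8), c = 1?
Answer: -110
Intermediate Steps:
d = 11/2 (d = ((4 - 1*1) + 8)/(10 - 8) = ((4 - 1) + 8)/2 = (3 + 8)*(½) = 11*(½) = 11/2 ≈ 5.5000)
(-1*20)*d = -1*20*(11/2) = -20*11/2 = -110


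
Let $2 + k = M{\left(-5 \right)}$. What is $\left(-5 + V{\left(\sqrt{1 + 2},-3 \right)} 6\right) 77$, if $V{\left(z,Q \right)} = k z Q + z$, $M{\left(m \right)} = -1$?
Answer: $-385 + 4620 \sqrt{3} \approx 7617.1$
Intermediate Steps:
$k = -3$ ($k = -2 - 1 = -3$)
$V{\left(z,Q \right)} = z - 3 Q z$ ($V{\left(z,Q \right)} = - 3 z Q + z = - 3 Q z + z = z - 3 Q z$)
$\left(-5 + V{\left(\sqrt{1 + 2},-3 \right)} 6\right) 77 = \left(-5 + \sqrt{1 + 2} \left(1 - -9\right) 6\right) 77 = \left(-5 + \sqrt{3} \left(1 + 9\right) 6\right) 77 = \left(-5 + \sqrt{3} \cdot 10 \cdot 6\right) 77 = \left(-5 + 10 \sqrt{3} \cdot 6\right) 77 = \left(-5 + 60 \sqrt{3}\right) 77 = -385 + 4620 \sqrt{3}$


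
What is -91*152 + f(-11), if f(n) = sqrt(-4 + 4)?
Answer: -13832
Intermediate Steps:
f(n) = 0 (f(n) = sqrt(0) = 0)
-91*152 + f(-11) = -91*152 + 0 = -13832 + 0 = -13832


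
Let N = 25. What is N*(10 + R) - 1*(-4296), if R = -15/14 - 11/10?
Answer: 31442/7 ≈ 4491.7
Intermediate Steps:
R = -76/35 (R = -15*1/14 - 11*⅒ = -15/14 - 11/10 = -76/35 ≈ -2.1714)
N*(10 + R) - 1*(-4296) = 25*(10 - 76/35) - 1*(-4296) = 25*(274/35) + 4296 = 1370/7 + 4296 = 31442/7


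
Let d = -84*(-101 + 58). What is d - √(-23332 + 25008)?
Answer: 3612 - 2*√419 ≈ 3571.1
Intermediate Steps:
d = 3612 (d = -84*(-43) = 3612)
d - √(-23332 + 25008) = 3612 - √(-23332 + 25008) = 3612 - √1676 = 3612 - 2*√419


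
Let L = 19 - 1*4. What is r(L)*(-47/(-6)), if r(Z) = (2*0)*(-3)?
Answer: 0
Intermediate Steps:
L = 15 (L = 19 - 4 = 15)
r(Z) = 0 (r(Z) = 0*(-3) = 0)
r(L)*(-47/(-6)) = 0*(-47/(-6)) = 0*(-47*(-⅙)) = 0*(47/6) = 0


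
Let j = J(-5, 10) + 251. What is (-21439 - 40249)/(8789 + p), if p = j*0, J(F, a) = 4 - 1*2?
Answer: -5608/799 ≈ -7.0188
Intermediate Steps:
J(F, a) = 2 (J(F, a) = 4 - 2 = 2)
j = 253 (j = 2 + 251 = 253)
p = 0 (p = 253*0 = 0)
(-21439 - 40249)/(8789 + p) = (-21439 - 40249)/(8789 + 0) = -61688/8789 = -61688*1/8789 = -5608/799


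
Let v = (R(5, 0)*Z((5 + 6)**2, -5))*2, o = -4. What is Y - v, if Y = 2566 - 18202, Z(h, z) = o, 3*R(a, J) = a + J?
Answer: -46868/3 ≈ -15623.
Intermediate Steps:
R(a, J) = J/3 + a/3 (R(a, J) = (a + J)/3 = (J + a)/3 = J/3 + a/3)
Z(h, z) = -4
Y = -15636
v = -40/3 (v = (((1/3)*0 + (1/3)*5)*(-4))*2 = ((0 + 5/3)*(-4))*2 = ((5/3)*(-4))*2 = -20/3*2 = -40/3 ≈ -13.333)
Y - v = -15636 - 1*(-40/3) = -15636 + 40/3 = -46868/3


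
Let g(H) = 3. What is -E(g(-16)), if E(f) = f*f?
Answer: -9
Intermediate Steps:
E(f) = f**2
-E(g(-16)) = -1*3**2 = -1*9 = -9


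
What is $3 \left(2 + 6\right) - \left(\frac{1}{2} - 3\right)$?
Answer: $\frac{53}{2} \approx 26.5$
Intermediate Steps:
$3 \left(2 + 6\right) - \left(\frac{1}{2} - 3\right) = 3 \cdot 8 - - \frac{5}{2} = 24 + \left(3 - \frac{1}{2}\right) = 24 + \frac{5}{2} = \frac{53}{2}$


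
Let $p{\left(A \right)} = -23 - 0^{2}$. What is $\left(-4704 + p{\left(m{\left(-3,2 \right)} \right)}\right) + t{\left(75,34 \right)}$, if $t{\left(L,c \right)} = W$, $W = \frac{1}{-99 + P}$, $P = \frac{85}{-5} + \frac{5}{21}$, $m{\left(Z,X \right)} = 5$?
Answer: $- \frac{11491358}{2431} \approx -4727.0$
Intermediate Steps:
$P = - \frac{352}{21}$ ($P = 85 \left(- \frac{1}{5}\right) + 5 \cdot \frac{1}{21} = -17 + \frac{5}{21} = - \frac{352}{21} \approx -16.762$)
$W = - \frac{21}{2431}$ ($W = \frac{1}{-99 - \frac{352}{21}} = \frac{1}{- \frac{2431}{21}} = - \frac{21}{2431} \approx -0.0086384$)
$t{\left(L,c \right)} = - \frac{21}{2431}$
$p{\left(A \right)} = -23$ ($p{\left(A \right)} = -23 - 0 = -23 + 0 = -23$)
$\left(-4704 + p{\left(m{\left(-3,2 \right)} \right)}\right) + t{\left(75,34 \right)} = \left(-4704 - 23\right) - \frac{21}{2431} = -4727 - \frac{21}{2431} = - \frac{11491358}{2431}$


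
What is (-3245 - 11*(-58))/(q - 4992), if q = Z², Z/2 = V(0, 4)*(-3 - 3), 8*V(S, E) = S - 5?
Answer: 3476/6581 ≈ 0.52819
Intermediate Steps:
V(S, E) = -5/8 + S/8 (V(S, E) = (S - 5)/8 = (-5 + S)/8 = -5/8 + S/8)
Z = 15/2 (Z = 2*((-5/8 + (⅛)*0)*(-3 - 3)) = 2*((-5/8 + 0)*(-6)) = 2*(-5/8*(-6)) = 2*(15/4) = 15/2 ≈ 7.5000)
q = 225/4 (q = (15/2)² = 225/4 ≈ 56.250)
(-3245 - 11*(-58))/(q - 4992) = (-3245 - 11*(-58))/(225/4 - 4992) = (-3245 + 638)/(-19743/4) = -2607*(-4/19743) = 3476/6581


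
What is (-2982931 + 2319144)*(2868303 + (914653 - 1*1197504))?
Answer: -1716189426724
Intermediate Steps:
(-2982931 + 2319144)*(2868303 + (914653 - 1*1197504)) = -663787*(2868303 + (914653 - 1197504)) = -663787*(2868303 - 282851) = -663787*2585452 = -1716189426724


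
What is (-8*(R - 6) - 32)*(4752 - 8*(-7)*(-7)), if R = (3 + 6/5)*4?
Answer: -516224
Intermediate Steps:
R = 84/5 (R = (3 + 6*(⅕))*4 = (3 + 6/5)*4 = (21/5)*4 = 84/5 ≈ 16.800)
(-8*(R - 6) - 32)*(4752 - 8*(-7)*(-7)) = (-8*(84/5 - 6) - 32)*(4752 - 8*(-7)*(-7)) = (-8*54/5 - 32)*(4752 + 56*(-7)) = (-432/5 - 32)*(4752 - 392) = -592/5*4360 = -516224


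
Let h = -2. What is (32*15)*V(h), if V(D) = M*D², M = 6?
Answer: 11520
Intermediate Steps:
V(D) = 6*D²
(32*15)*V(h) = (32*15)*(6*(-2)²) = 480*(6*4) = 480*24 = 11520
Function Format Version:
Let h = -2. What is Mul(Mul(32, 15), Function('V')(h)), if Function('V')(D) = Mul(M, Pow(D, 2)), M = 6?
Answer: 11520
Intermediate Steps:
Function('V')(D) = Mul(6, Pow(D, 2))
Mul(Mul(32, 15), Function('V')(h)) = Mul(Mul(32, 15), Mul(6, Pow(-2, 2))) = Mul(480, Mul(6, 4)) = Mul(480, 24) = 11520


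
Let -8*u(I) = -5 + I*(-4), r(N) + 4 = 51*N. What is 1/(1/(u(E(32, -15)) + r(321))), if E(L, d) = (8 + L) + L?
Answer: 131229/8 ≈ 16404.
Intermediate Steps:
E(L, d) = 8 + 2*L
r(N) = -4 + 51*N
u(I) = 5/8 + I/2 (u(I) = -(-5 + I*(-4))/8 = -(-5 - 4*I)/8 = 5/8 + I/2)
1/(1/(u(E(32, -15)) + r(321))) = 1/(1/((5/8 + (8 + 2*32)/2) + (-4 + 51*321))) = 1/(1/((5/8 + (8 + 64)/2) + (-4 + 16371))) = 1/(1/((5/8 + (1/2)*72) + 16367)) = 1/(1/((5/8 + 36) + 16367)) = 1/(1/(293/8 + 16367)) = 1/(1/(131229/8)) = 1/(8/131229) = 131229/8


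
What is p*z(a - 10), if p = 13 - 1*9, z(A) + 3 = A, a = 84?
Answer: 284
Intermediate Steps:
z(A) = -3 + A
p = 4 (p = 13 - 9 = 4)
p*z(a - 10) = 4*(-3 + (84 - 10)) = 4*(-3 + 74) = 4*71 = 284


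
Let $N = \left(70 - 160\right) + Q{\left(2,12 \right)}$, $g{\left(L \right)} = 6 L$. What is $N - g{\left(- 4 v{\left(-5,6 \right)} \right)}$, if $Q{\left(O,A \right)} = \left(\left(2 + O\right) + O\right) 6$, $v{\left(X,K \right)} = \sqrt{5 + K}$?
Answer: $-54 + 24 \sqrt{11} \approx 25.599$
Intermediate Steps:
$Q{\left(O,A \right)} = 12 + 12 O$ ($Q{\left(O,A \right)} = \left(2 + 2 O\right) 6 = 12 + 12 O$)
$N = -54$ ($N = \left(70 - 160\right) + \left(12 + 12 \cdot 2\right) = -90 + \left(12 + 24\right) = -90 + 36 = -54$)
$N - g{\left(- 4 v{\left(-5,6 \right)} \right)} = -54 - 6 \left(- 4 \sqrt{5 + 6}\right) = -54 - 6 \left(- 4 \sqrt{11}\right) = -54 - - 24 \sqrt{11} = -54 + 24 \sqrt{11}$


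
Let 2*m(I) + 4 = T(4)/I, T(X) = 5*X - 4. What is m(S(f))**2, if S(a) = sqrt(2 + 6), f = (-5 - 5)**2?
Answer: 12 - 8*sqrt(2) ≈ 0.68629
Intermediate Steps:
f = 100 (f = (-10)**2 = 100)
T(X) = -4 + 5*X
S(a) = 2*sqrt(2) (S(a) = sqrt(8) = 2*sqrt(2))
m(I) = -2 + 8/I (m(I) = -2 + ((-4 + 5*4)/I)/2 = -2 + ((-4 + 20)/I)/2 = -2 + (16/I)/2 = -2 + 8/I)
m(S(f))**2 = (-2 + 8/((2*sqrt(2))))**2 = (-2 + 8*(sqrt(2)/4))**2 = (-2 + 2*sqrt(2))**2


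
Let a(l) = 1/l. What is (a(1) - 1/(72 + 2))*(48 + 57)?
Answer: 7665/74 ≈ 103.58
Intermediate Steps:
(a(1) - 1/(72 + 2))*(48 + 57) = (1/1 - 1/(72 + 2))*(48 + 57) = (1 - 1/74)*105 = (73/74)*105 = 7665/74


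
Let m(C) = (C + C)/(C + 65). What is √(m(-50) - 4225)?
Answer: I*√38085/3 ≈ 65.051*I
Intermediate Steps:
m(C) = 2*C/(65 + C) (m(C) = (2*C)/(65 + C) = 2*C/(65 + C))
√(m(-50) - 4225) = √(2*(-50)/(65 - 50) - 4225) = √(2*(-50)/15 - 4225) = √(2*(-50)*(1/15) - 4225) = √(-20/3 - 4225) = √(-12695/3) = I*√38085/3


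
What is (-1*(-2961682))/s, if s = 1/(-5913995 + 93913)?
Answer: -17237232097924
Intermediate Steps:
s = -1/5820082 (s = 1/(-5820082) = -1/5820082 ≈ -1.7182e-7)
(-1*(-2961682))/s = (-1*(-2961682))/(-1/5820082) = 2961682*(-5820082) = -17237232097924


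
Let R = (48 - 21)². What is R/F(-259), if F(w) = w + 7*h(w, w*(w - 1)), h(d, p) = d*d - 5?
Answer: 729/469273 ≈ 0.0015535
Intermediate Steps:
h(d, p) = -5 + d² (h(d, p) = d² - 5 = -5 + d²)
R = 729 (R = 27² = 729)
F(w) = -35 + w + 7*w² (F(w) = w + 7*(-5 + w²) = w + (-35 + 7*w²) = -35 + w + 7*w²)
R/F(-259) = 729/(-35 - 259 + 7*(-259)²) = 729/(-35 - 259 + 7*67081) = 729/(-35 - 259 + 469567) = 729/469273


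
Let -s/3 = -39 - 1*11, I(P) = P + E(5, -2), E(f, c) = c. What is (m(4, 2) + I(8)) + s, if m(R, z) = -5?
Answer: 151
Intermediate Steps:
I(P) = -2 + P (I(P) = P - 2 = -2 + P)
s = 150 (s = -3*(-39 - 1*11) = -3*(-39 - 11) = -3*(-50) = 150)
(m(4, 2) + I(8)) + s = (-5 + (-2 + 8)) + 150 = (-5 + 6) + 150 = 1 + 150 = 151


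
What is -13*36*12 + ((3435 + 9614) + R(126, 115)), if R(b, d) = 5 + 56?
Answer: 7494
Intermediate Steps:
R(b, d) = 61
-13*36*12 + ((3435 + 9614) + R(126, 115)) = -13*36*12 + ((3435 + 9614) + 61) = -468*12 + (13049 + 61) = -5616 + 13110 = 7494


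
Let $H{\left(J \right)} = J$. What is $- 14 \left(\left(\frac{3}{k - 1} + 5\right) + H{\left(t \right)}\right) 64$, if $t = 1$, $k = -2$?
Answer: $-4480$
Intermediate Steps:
$- 14 \left(\left(\frac{3}{k - 1} + 5\right) + H{\left(t \right)}\right) 64 = - 14 \left(\left(\frac{3}{-2 - 1} + 5\right) + 1\right) 64 = - 14 \left(\left(\frac{3}{-3} + 5\right) + 1\right) 64 = - 14 \left(\left(3 \left(- \frac{1}{3}\right) + 5\right) + 1\right) 64 = - 14 \left(\left(-1 + 5\right) + 1\right) 64 = - 14 \left(4 + 1\right) 64 = \left(-14\right) 5 \cdot 64 = \left(-70\right) 64 = -4480$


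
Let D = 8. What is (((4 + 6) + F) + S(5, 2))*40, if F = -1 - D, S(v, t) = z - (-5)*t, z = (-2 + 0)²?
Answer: 600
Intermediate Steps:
z = 4 (z = (-2)² = 4)
S(v, t) = 4 + 5*t (S(v, t) = 4 - (-5)*t = 4 + 5*t)
F = -9 (F = -1 - 1*8 = -1 - 8 = -9)
(((4 + 6) + F) + S(5, 2))*40 = (((4 + 6) - 9) + (4 + 5*2))*40 = ((10 - 9) + (4 + 10))*40 = (1 + 14)*40 = 15*40 = 600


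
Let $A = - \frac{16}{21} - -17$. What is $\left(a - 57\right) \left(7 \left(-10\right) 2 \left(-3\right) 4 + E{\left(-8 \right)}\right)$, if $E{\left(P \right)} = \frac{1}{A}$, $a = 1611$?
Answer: $\frac{890288154}{341} \approx 2.6108 \cdot 10^{6}$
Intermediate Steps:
$A = \frac{341}{21}$ ($A = \left(-16\right) \frac{1}{21} + 17 = - \frac{16}{21} + 17 = \frac{341}{21} \approx 16.238$)
$E{\left(P \right)} = \frac{21}{341}$ ($E{\left(P \right)} = \frac{1}{\frac{341}{21}} = \frac{21}{341}$)
$\left(a - 57\right) \left(7 \left(-10\right) 2 \left(-3\right) 4 + E{\left(-8 \right)}\right) = \left(1611 - 57\right) \left(7 \left(-10\right) 2 \left(-3\right) 4 + \frac{21}{341}\right) = 1554 \left(- 70 \left(\left(-6\right) 4\right) + \frac{21}{341}\right) = 1554 \left(\left(-70\right) \left(-24\right) + \frac{21}{341}\right) = 1554 \left(1680 + \frac{21}{341}\right) = 1554 \cdot \frac{572901}{341} = \frac{890288154}{341}$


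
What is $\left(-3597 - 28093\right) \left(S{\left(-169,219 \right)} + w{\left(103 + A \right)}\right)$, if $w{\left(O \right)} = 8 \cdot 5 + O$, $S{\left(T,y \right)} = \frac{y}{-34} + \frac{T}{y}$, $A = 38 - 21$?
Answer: $- \frac{18026111785}{3723} \approx -4.8418 \cdot 10^{6}$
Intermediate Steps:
$A = 17$ ($A = 38 - 21 = 17$)
$S{\left(T,y \right)} = - \frac{y}{34} + \frac{T}{y}$ ($S{\left(T,y \right)} = y \left(- \frac{1}{34}\right) + \frac{T}{y} = - \frac{y}{34} + \frac{T}{y}$)
$w{\left(O \right)} = 40 + O$
$\left(-3597 - 28093\right) \left(S{\left(-169,219 \right)} + w{\left(103 + A \right)}\right) = \left(-3597 - 28093\right) \left(\left(\left(- \frac{1}{34}\right) 219 - \frac{169}{219}\right) + \left(40 + \left(103 + 17\right)\right)\right) = - 31690 \left(\left(- \frac{219}{34} - \frac{169}{219}\right) + \left(40 + 120\right)\right) = - 31690 \left(\left(- \frac{219}{34} - \frac{169}{219}\right) + 160\right) = - 31690 \left(- \frac{53707}{7446} + 160\right) = \left(-31690\right) \frac{1137653}{7446} = - \frac{18026111785}{3723}$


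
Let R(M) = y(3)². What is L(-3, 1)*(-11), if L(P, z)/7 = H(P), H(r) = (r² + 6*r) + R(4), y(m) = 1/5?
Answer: 17248/25 ≈ 689.92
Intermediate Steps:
y(m) = ⅕
R(M) = 1/25 (R(M) = (⅕)² = 1/25)
H(r) = 1/25 + r² + 6*r (H(r) = (r² + 6*r) + 1/25 = 1/25 + r² + 6*r)
L(P, z) = 7/25 + 7*P² + 42*P (L(P, z) = 7*(1/25 + P² + 6*P) = 7/25 + 7*P² + 42*P)
L(-3, 1)*(-11) = (7/25 + 7*(-3)² + 42*(-3))*(-11) = (7/25 + 7*9 - 126)*(-11) = (7/25 + 63 - 126)*(-11) = -1568/25*(-11) = 17248/25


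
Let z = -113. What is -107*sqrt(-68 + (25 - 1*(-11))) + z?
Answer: -113 - 428*I*sqrt(2) ≈ -113.0 - 605.28*I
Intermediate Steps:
-107*sqrt(-68 + (25 - 1*(-11))) + z = -107*sqrt(-68 + (25 - 1*(-11))) - 113 = -107*sqrt(-68 + (25 + 11)) - 113 = -107*sqrt(-68 + 36) - 113 = -428*I*sqrt(2) - 113 = -113 - 428*I*sqrt(2)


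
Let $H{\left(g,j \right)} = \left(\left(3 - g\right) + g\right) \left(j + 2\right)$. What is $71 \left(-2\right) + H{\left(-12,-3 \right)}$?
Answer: $-145$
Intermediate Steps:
$H{\left(g,j \right)} = 6 + 3 j$ ($H{\left(g,j \right)} = 3 \left(2 + j\right) = 6 + 3 j$)
$71 \left(-2\right) + H{\left(-12,-3 \right)} = 71 \left(-2\right) + \left(6 + 3 \left(-3\right)\right) = -142 + \left(6 - 9\right) = -142 - 3 = -145$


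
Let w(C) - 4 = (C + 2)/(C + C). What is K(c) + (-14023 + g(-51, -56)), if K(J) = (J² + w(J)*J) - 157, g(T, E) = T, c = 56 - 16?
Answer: -12450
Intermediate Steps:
c = 40
w(C) = 4 + (2 + C)/(2*C) (w(C) = 4 + (C + 2)/(C + C) = 4 + (2 + C)/((2*C)) = 4 + (2 + C)*(1/(2*C)) = 4 + (2 + C)/(2*C))
K(J) = -157 + J² + J*(9/2 + 1/J) (K(J) = (J² + (9/2 + 1/J)*J) - 157 = (J² + J*(9/2 + 1/J)) - 157 = -157 + J² + J*(9/2 + 1/J))
K(c) + (-14023 + g(-51, -56)) = (-156 + 40² + (9/2)*40) + (-14023 - 51) = (-156 + 1600 + 180) - 14074 = 1624 - 14074 = -12450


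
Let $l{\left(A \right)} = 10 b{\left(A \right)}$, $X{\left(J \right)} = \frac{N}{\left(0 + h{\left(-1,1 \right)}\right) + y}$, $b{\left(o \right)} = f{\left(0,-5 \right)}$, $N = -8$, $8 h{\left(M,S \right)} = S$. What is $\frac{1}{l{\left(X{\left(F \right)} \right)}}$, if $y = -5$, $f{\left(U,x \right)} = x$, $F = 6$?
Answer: $- \frac{1}{50} \approx -0.02$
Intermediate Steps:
$h{\left(M,S \right)} = \frac{S}{8}$
$b{\left(o \right)} = -5$
$X{\left(J \right)} = \frac{64}{39}$ ($X{\left(J \right)} = - \frac{8}{\left(0 + \frac{1}{8} \cdot 1\right) - 5} = - \frac{8}{\left(0 + \frac{1}{8}\right) - 5} = - \frac{8}{\frac{1}{8} - 5} = - \frac{8}{- \frac{39}{8}} = \left(-8\right) \left(- \frac{8}{39}\right) = \frac{64}{39}$)
$l{\left(A \right)} = -50$ ($l{\left(A \right)} = 10 \left(-5\right) = -50$)
$\frac{1}{l{\left(X{\left(F \right)} \right)}} = \frac{1}{-50} = - \frac{1}{50}$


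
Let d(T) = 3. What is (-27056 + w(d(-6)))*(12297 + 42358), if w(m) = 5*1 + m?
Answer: -1478308440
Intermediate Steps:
w(m) = 5 + m
(-27056 + w(d(-6)))*(12297 + 42358) = (-27056 + (5 + 3))*(12297 + 42358) = (-27056 + 8)*54655 = -27048*54655 = -1478308440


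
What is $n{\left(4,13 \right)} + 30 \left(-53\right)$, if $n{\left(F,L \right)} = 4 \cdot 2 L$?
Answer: $-1486$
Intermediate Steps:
$n{\left(F,L \right)} = 8 L$
$n{\left(4,13 \right)} + 30 \left(-53\right) = 8 \cdot 13 + 30 \left(-53\right) = 104 - 1590 = -1486$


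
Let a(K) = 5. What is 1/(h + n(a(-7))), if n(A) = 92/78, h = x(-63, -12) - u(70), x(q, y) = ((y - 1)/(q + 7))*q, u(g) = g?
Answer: -312/26035 ≈ -0.011984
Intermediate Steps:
x(q, y) = q*(-1 + y)/(7 + q) (x(q, y) = ((-1 + y)/(7 + q))*q = q*(-1 + y)/(7 + q))
h = -677/8 (h = -63*(-1 - 12)/(7 - 63) - 1*70 = -63*(-13)/(-56) - 70 = -63*(-1/56)*(-13) - 70 = -117/8 - 70 = -677/8 ≈ -84.625)
n(A) = 46/39 (n(A) = 92*(1/78) = 46/39)
1/(h + n(a(-7))) = 1/(-677/8 + 46/39) = 1/(-26035/312) = -312/26035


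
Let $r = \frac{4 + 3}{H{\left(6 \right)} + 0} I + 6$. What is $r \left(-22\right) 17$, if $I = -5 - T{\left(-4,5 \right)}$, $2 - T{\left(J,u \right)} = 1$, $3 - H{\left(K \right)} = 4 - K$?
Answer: $\frac{4488}{5} \approx 897.6$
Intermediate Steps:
$H{\left(K \right)} = -1 + K$ ($H{\left(K \right)} = 3 - \left(4 - K\right) = 3 + \left(-4 + K\right) = -1 + K$)
$T{\left(J,u \right)} = 1$ ($T{\left(J,u \right)} = 2 - 1 = 1$)
$I = -6$ ($I = -5 - 1 = -6$)
$r = - \frac{12}{5}$ ($r = \frac{4 + 3}{\left(-1 + 6\right) + 0} \left(-6\right) + 6 = \frac{7}{5 + 0} \left(-6\right) + 6 = \frac{7}{5} \left(-6\right) + 6 = - \frac{42}{5} + 6 = - \frac{12}{5} \approx -2.4$)
$r \left(-22\right) 17 = \left(- \frac{12}{5}\right) \left(-22\right) 17 = \frac{264}{5} \cdot 17 = \frac{4488}{5}$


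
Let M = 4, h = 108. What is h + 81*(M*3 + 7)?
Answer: 1647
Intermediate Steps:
h + 81*(M*3 + 7) = 108 + 81*(4*3 + 7) = 108 + 81*(12 + 7) = 108 + 81*19 = 108 + 1539 = 1647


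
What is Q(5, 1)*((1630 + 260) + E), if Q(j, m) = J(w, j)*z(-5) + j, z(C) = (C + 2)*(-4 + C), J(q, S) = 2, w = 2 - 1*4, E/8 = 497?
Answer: 346094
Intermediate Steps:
E = 3976 (E = 8*497 = 3976)
w = -2 (w = 2 - 4 = -2)
z(C) = (-4 + C)*(2 + C) (z(C) = (2 + C)*(-4 + C) = (-4 + C)*(2 + C))
Q(j, m) = 54 + j (Q(j, m) = 2*(-8 + (-5)² - 2*(-5)) + j = 2*(-8 + 25 + 10) + j = 2*27 + j = 54 + j)
Q(5, 1)*((1630 + 260) + E) = (54 + 5)*((1630 + 260) + 3976) = 59*(1890 + 3976) = 59*5866 = 346094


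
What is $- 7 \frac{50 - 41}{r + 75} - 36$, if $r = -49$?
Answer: $- \frac{999}{26} \approx -38.423$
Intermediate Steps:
$- 7 \frac{50 - 41}{r + 75} - 36 = - 7 \frac{50 - 41}{-49 + 75} - 36 = - 7 \frac{50 - 41}{26} - 36 = - 7 \left(50 - 41\right) \frac{1}{26} - 36 = - 7 \cdot 9 \cdot \frac{1}{26} - 36 = \left(-7\right) \frac{9}{26} - 36 = - \frac{63}{26} - 36 = - \frac{999}{26}$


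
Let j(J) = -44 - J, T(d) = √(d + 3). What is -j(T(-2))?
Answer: 45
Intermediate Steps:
T(d) = √(3 + d)
-j(T(-2)) = -(-44 - √(3 - 2)) = -(-44 - √1) = -(-44 - 1*1) = -(-44 - 1) = -1*(-45) = 45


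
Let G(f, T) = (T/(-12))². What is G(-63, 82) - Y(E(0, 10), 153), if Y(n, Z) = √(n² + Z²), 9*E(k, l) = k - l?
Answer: 1681/36 - √1896229/9 ≈ -106.31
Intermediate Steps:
E(k, l) = -l/9 + k/9 (E(k, l) = (k - l)/9 = -l/9 + k/9)
G(f, T) = T²/144 (G(f, T) = (T*(-1/12))² = (-T/12)² = T²/144)
Y(n, Z) = √(Z² + n²)
G(-63, 82) - Y(E(0, 10), 153) = (1/144)*82² - √(153² + (-⅑*10 + (⅑)*0)²) = (1/144)*6724 - √(23409 + (-10/9 + 0)²) = 1681/36 - √(23409 + (-10/9)²) = 1681/36 - √(23409 + 100/81) = 1681/36 - √(1896229/81) = 1681/36 - √1896229/9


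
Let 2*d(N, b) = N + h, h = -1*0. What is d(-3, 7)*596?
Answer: -894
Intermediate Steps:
h = 0
d(N, b) = N/2 (d(N, b) = (N + 0)/2 = N/2)
d(-3, 7)*596 = ((½)*(-3))*596 = -3/2*596 = -894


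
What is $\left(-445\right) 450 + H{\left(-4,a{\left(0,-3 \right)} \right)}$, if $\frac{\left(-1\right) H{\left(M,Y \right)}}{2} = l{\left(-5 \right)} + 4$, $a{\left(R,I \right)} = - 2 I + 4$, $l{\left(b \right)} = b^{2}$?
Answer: $-200308$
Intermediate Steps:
$a{\left(R,I \right)} = 4 - 2 I$
$H{\left(M,Y \right)} = -58$ ($H{\left(M,Y \right)} = - 2 \left(\left(-5\right)^{2} + 4\right) = - 2 \left(25 + 4\right) = \left(-2\right) 29 = -58$)
$\left(-445\right) 450 + H{\left(-4,a{\left(0,-3 \right)} \right)} = \left(-445\right) 450 - 58 = -200250 - 58 = -200308$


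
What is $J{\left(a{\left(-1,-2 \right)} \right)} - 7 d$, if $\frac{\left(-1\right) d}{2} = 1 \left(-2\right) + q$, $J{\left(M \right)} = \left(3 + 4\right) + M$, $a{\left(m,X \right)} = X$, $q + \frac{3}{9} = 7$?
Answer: $\frac{211}{3} \approx 70.333$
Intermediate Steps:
$q = \frac{20}{3}$ ($q = - \frac{1}{3} + 7 = \frac{20}{3} \approx 6.6667$)
$J{\left(M \right)} = 7 + M$
$d = - \frac{28}{3}$ ($d = - 2 \left(1 \left(-2\right) + \frac{20}{3}\right) = - 2 \left(-2 + \frac{20}{3}\right) = \left(-2\right) \frac{14}{3} = - \frac{28}{3} \approx -9.3333$)
$J{\left(a{\left(-1,-2 \right)} \right)} - 7 d = \left(7 - 2\right) - - \frac{196}{3} = 5 + \frac{196}{3} = \frac{211}{3}$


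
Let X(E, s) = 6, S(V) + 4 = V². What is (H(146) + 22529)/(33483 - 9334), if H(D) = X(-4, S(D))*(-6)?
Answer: 22493/24149 ≈ 0.93143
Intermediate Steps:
S(V) = -4 + V²
H(D) = -36 (H(D) = 6*(-6) = -36)
(H(146) + 22529)/(33483 - 9334) = (-36 + 22529)/(33483 - 9334) = 22493/24149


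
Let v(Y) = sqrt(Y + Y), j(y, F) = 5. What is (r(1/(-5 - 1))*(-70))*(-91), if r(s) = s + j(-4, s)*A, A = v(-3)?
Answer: -3185/3 + 31850*I*sqrt(6) ≈ -1061.7 + 78016.0*I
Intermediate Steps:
v(Y) = sqrt(2)*sqrt(Y) (v(Y) = sqrt(2*Y) = sqrt(2)*sqrt(Y))
A = I*sqrt(6) (A = sqrt(2)*sqrt(-3) = sqrt(2)*(I*sqrt(3)) = I*sqrt(6) ≈ 2.4495*I)
r(s) = s + 5*I*sqrt(6) (r(s) = s + 5*(I*sqrt(6)) = s + 5*I*sqrt(6))
(r(1/(-5 - 1))*(-70))*(-91) = ((1/(-5 - 1) + 5*I*sqrt(6))*(-70))*(-91) = ((1/(-6) + 5*I*sqrt(6))*(-70))*(-91) = ((-1/6 + 5*I*sqrt(6))*(-70))*(-91) = (35/3 - 350*I*sqrt(6))*(-91) = -3185/3 + 31850*I*sqrt(6)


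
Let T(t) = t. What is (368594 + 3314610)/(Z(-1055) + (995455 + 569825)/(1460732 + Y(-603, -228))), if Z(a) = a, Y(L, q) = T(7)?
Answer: -1793399909252/513171455 ≈ -3494.7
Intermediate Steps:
Y(L, q) = 7
(368594 + 3314610)/(Z(-1055) + (995455 + 569825)/(1460732 + Y(-603, -228))) = (368594 + 3314610)/(-1055 + (995455 + 569825)/(1460732 + 7)) = 3683204/(-1055 + 1565280/1460739) = 3683204/(-1055 + 1565280*(1/1460739)) = 3683204/(-1055 + 521760/486913) = 3683204/(-513171455/486913) = 3683204*(-486913/513171455) = -1793399909252/513171455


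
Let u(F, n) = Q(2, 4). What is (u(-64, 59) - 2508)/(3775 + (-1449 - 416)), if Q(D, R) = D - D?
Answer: -1254/955 ≈ -1.3131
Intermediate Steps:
Q(D, R) = 0
u(F, n) = 0
(u(-64, 59) - 2508)/(3775 + (-1449 - 416)) = (0 - 2508)/(3775 + (-1449 - 416)) = -2508/(3775 - 1865) = -2508/1910 = -2508*1/1910 = -1254/955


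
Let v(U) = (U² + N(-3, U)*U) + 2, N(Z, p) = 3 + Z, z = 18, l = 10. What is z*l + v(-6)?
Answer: 218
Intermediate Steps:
v(U) = 2 + U² (v(U) = (U² + (3 - 3)*U) + 2 = (U² + 0*U) + 2 = (U² + 0) + 2 = U² + 2 = 2 + U²)
z*l + v(-6) = 18*10 + (2 + (-6)²) = 180 + (2 + 36) = 180 + 38 = 218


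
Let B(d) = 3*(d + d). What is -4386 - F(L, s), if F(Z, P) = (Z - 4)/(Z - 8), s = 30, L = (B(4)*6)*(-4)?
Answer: -640501/146 ≈ -4387.0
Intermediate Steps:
B(d) = 6*d (B(d) = 3*(2*d) = 6*d)
L = -576 (L = ((6*4)*6)*(-4) = (24*6)*(-4) = 144*(-4) = -576)
F(Z, P) = (-4 + Z)/(-8 + Z)
-4386 - F(L, s) = -4386 - (-4 - 576)/(-8 - 576) = -4386 - (-580)/(-584) = -4386 - (-1)*(-580)/584 = -4386 - 1*145/146 = -4386 - 145/146 = -640501/146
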